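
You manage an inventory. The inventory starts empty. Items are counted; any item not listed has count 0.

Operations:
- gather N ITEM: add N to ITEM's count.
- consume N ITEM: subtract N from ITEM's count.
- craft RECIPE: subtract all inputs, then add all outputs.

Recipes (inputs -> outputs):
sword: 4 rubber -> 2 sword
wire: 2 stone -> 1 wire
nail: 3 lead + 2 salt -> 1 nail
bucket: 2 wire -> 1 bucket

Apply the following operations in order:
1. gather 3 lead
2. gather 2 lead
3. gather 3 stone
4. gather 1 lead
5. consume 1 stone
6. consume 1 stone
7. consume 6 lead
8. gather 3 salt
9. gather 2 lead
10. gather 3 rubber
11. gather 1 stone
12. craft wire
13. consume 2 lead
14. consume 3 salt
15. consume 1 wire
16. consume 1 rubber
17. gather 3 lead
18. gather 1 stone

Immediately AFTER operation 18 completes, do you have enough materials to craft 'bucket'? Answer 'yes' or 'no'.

Answer: no

Derivation:
After 1 (gather 3 lead): lead=3
After 2 (gather 2 lead): lead=5
After 3 (gather 3 stone): lead=5 stone=3
After 4 (gather 1 lead): lead=6 stone=3
After 5 (consume 1 stone): lead=6 stone=2
After 6 (consume 1 stone): lead=6 stone=1
After 7 (consume 6 lead): stone=1
After 8 (gather 3 salt): salt=3 stone=1
After 9 (gather 2 lead): lead=2 salt=3 stone=1
After 10 (gather 3 rubber): lead=2 rubber=3 salt=3 stone=1
After 11 (gather 1 stone): lead=2 rubber=3 salt=3 stone=2
After 12 (craft wire): lead=2 rubber=3 salt=3 wire=1
After 13 (consume 2 lead): rubber=3 salt=3 wire=1
After 14 (consume 3 salt): rubber=3 wire=1
After 15 (consume 1 wire): rubber=3
After 16 (consume 1 rubber): rubber=2
After 17 (gather 3 lead): lead=3 rubber=2
After 18 (gather 1 stone): lead=3 rubber=2 stone=1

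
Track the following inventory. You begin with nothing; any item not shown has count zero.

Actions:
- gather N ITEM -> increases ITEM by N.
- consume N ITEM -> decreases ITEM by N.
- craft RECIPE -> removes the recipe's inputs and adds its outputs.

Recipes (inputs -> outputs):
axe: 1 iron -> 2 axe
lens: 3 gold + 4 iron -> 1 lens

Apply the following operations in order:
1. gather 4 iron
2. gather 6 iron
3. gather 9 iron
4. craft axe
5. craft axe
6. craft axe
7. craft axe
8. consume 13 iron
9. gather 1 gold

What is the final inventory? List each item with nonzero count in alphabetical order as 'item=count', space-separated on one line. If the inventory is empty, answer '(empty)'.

Answer: axe=8 gold=1 iron=2

Derivation:
After 1 (gather 4 iron): iron=4
After 2 (gather 6 iron): iron=10
After 3 (gather 9 iron): iron=19
After 4 (craft axe): axe=2 iron=18
After 5 (craft axe): axe=4 iron=17
After 6 (craft axe): axe=6 iron=16
After 7 (craft axe): axe=8 iron=15
After 8 (consume 13 iron): axe=8 iron=2
After 9 (gather 1 gold): axe=8 gold=1 iron=2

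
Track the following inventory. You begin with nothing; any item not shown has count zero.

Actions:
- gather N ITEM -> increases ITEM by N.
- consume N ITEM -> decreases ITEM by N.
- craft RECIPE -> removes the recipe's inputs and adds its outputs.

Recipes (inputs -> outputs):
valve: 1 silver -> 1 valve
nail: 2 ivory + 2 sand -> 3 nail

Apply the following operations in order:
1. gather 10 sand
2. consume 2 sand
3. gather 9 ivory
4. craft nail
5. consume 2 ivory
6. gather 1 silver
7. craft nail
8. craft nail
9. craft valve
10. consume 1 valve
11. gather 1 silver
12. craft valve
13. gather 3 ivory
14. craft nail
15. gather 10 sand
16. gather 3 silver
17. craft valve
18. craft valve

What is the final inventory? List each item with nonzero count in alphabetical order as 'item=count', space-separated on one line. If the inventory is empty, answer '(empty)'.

Answer: ivory=2 nail=12 sand=10 silver=1 valve=3

Derivation:
After 1 (gather 10 sand): sand=10
After 2 (consume 2 sand): sand=8
After 3 (gather 9 ivory): ivory=9 sand=8
After 4 (craft nail): ivory=7 nail=3 sand=6
After 5 (consume 2 ivory): ivory=5 nail=3 sand=6
After 6 (gather 1 silver): ivory=5 nail=3 sand=6 silver=1
After 7 (craft nail): ivory=3 nail=6 sand=4 silver=1
After 8 (craft nail): ivory=1 nail=9 sand=2 silver=1
After 9 (craft valve): ivory=1 nail=9 sand=2 valve=1
After 10 (consume 1 valve): ivory=1 nail=9 sand=2
After 11 (gather 1 silver): ivory=1 nail=9 sand=2 silver=1
After 12 (craft valve): ivory=1 nail=9 sand=2 valve=1
After 13 (gather 3 ivory): ivory=4 nail=9 sand=2 valve=1
After 14 (craft nail): ivory=2 nail=12 valve=1
After 15 (gather 10 sand): ivory=2 nail=12 sand=10 valve=1
After 16 (gather 3 silver): ivory=2 nail=12 sand=10 silver=3 valve=1
After 17 (craft valve): ivory=2 nail=12 sand=10 silver=2 valve=2
After 18 (craft valve): ivory=2 nail=12 sand=10 silver=1 valve=3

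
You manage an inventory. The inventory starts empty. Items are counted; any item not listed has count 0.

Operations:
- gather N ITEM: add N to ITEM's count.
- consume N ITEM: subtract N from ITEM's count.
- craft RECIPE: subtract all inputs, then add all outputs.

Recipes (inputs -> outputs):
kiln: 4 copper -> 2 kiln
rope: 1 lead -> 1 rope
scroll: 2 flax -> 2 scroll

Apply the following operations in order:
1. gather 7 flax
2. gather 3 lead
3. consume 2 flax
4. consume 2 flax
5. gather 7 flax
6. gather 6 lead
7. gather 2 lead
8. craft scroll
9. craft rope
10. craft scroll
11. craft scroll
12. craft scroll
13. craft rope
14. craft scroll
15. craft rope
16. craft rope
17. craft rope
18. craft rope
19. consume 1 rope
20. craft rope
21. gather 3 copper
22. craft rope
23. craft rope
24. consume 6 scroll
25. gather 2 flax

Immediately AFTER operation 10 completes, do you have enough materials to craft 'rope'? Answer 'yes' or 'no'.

After 1 (gather 7 flax): flax=7
After 2 (gather 3 lead): flax=7 lead=3
After 3 (consume 2 flax): flax=5 lead=3
After 4 (consume 2 flax): flax=3 lead=3
After 5 (gather 7 flax): flax=10 lead=3
After 6 (gather 6 lead): flax=10 lead=9
After 7 (gather 2 lead): flax=10 lead=11
After 8 (craft scroll): flax=8 lead=11 scroll=2
After 9 (craft rope): flax=8 lead=10 rope=1 scroll=2
After 10 (craft scroll): flax=6 lead=10 rope=1 scroll=4

Answer: yes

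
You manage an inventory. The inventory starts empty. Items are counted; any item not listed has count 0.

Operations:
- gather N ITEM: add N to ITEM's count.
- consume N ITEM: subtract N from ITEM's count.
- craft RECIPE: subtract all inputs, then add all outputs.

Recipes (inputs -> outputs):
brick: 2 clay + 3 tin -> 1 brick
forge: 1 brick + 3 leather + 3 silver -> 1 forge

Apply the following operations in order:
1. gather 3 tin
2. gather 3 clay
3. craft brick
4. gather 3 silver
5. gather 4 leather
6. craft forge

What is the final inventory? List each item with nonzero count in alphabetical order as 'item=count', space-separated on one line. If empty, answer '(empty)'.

Answer: clay=1 forge=1 leather=1

Derivation:
After 1 (gather 3 tin): tin=3
After 2 (gather 3 clay): clay=3 tin=3
After 3 (craft brick): brick=1 clay=1
After 4 (gather 3 silver): brick=1 clay=1 silver=3
After 5 (gather 4 leather): brick=1 clay=1 leather=4 silver=3
After 6 (craft forge): clay=1 forge=1 leather=1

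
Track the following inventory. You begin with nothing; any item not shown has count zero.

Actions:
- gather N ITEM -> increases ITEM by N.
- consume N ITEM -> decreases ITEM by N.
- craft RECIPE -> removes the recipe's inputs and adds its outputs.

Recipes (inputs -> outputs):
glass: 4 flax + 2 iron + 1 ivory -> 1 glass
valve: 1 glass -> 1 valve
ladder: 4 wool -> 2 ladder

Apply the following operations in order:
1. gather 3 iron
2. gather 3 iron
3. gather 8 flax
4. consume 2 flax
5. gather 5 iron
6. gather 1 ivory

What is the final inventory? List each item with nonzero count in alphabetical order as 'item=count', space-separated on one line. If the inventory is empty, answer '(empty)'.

After 1 (gather 3 iron): iron=3
After 2 (gather 3 iron): iron=6
After 3 (gather 8 flax): flax=8 iron=6
After 4 (consume 2 flax): flax=6 iron=6
After 5 (gather 5 iron): flax=6 iron=11
After 6 (gather 1 ivory): flax=6 iron=11 ivory=1

Answer: flax=6 iron=11 ivory=1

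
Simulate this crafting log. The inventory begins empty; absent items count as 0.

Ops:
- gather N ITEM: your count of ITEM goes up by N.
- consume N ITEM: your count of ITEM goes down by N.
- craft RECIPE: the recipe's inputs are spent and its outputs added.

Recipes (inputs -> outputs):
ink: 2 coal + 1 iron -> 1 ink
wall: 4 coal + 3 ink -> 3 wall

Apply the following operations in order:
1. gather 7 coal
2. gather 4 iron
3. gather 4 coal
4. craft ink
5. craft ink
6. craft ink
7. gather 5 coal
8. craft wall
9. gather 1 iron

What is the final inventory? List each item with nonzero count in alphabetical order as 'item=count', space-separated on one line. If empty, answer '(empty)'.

Answer: coal=6 iron=2 wall=3

Derivation:
After 1 (gather 7 coal): coal=7
After 2 (gather 4 iron): coal=7 iron=4
After 3 (gather 4 coal): coal=11 iron=4
After 4 (craft ink): coal=9 ink=1 iron=3
After 5 (craft ink): coal=7 ink=2 iron=2
After 6 (craft ink): coal=5 ink=3 iron=1
After 7 (gather 5 coal): coal=10 ink=3 iron=1
After 8 (craft wall): coal=6 iron=1 wall=3
After 9 (gather 1 iron): coal=6 iron=2 wall=3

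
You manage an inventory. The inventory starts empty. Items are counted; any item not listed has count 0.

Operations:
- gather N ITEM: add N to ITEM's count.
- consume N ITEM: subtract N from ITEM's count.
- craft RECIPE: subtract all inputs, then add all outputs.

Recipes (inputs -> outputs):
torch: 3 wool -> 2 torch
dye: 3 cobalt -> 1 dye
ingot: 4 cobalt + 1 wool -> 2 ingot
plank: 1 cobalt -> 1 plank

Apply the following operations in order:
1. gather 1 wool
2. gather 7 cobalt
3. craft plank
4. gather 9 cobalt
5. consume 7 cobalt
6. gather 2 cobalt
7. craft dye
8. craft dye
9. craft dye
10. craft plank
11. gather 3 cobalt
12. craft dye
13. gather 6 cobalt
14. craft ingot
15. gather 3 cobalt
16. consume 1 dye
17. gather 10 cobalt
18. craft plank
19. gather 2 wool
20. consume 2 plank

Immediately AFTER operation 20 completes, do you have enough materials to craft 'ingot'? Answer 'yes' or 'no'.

After 1 (gather 1 wool): wool=1
After 2 (gather 7 cobalt): cobalt=7 wool=1
After 3 (craft plank): cobalt=6 plank=1 wool=1
After 4 (gather 9 cobalt): cobalt=15 plank=1 wool=1
After 5 (consume 7 cobalt): cobalt=8 plank=1 wool=1
After 6 (gather 2 cobalt): cobalt=10 plank=1 wool=1
After 7 (craft dye): cobalt=7 dye=1 plank=1 wool=1
After 8 (craft dye): cobalt=4 dye=2 plank=1 wool=1
After 9 (craft dye): cobalt=1 dye=3 plank=1 wool=1
After 10 (craft plank): dye=3 plank=2 wool=1
After 11 (gather 3 cobalt): cobalt=3 dye=3 plank=2 wool=1
After 12 (craft dye): dye=4 plank=2 wool=1
After 13 (gather 6 cobalt): cobalt=6 dye=4 plank=2 wool=1
After 14 (craft ingot): cobalt=2 dye=4 ingot=2 plank=2
After 15 (gather 3 cobalt): cobalt=5 dye=4 ingot=2 plank=2
After 16 (consume 1 dye): cobalt=5 dye=3 ingot=2 plank=2
After 17 (gather 10 cobalt): cobalt=15 dye=3 ingot=2 plank=2
After 18 (craft plank): cobalt=14 dye=3 ingot=2 plank=3
After 19 (gather 2 wool): cobalt=14 dye=3 ingot=2 plank=3 wool=2
After 20 (consume 2 plank): cobalt=14 dye=3 ingot=2 plank=1 wool=2

Answer: yes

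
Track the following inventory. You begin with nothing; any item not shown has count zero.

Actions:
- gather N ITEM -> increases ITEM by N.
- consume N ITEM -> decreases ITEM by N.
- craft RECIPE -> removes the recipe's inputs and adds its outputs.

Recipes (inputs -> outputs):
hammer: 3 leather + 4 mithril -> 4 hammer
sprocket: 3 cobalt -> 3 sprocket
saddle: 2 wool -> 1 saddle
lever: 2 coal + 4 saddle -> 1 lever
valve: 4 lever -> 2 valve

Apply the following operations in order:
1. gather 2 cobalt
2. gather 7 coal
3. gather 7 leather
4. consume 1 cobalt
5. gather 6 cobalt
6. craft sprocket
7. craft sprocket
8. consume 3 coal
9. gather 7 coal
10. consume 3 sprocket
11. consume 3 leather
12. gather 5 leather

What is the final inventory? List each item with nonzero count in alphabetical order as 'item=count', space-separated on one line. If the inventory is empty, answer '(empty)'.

After 1 (gather 2 cobalt): cobalt=2
After 2 (gather 7 coal): coal=7 cobalt=2
After 3 (gather 7 leather): coal=7 cobalt=2 leather=7
After 4 (consume 1 cobalt): coal=7 cobalt=1 leather=7
After 5 (gather 6 cobalt): coal=7 cobalt=7 leather=7
After 6 (craft sprocket): coal=7 cobalt=4 leather=7 sprocket=3
After 7 (craft sprocket): coal=7 cobalt=1 leather=7 sprocket=6
After 8 (consume 3 coal): coal=4 cobalt=1 leather=7 sprocket=6
After 9 (gather 7 coal): coal=11 cobalt=1 leather=7 sprocket=6
After 10 (consume 3 sprocket): coal=11 cobalt=1 leather=7 sprocket=3
After 11 (consume 3 leather): coal=11 cobalt=1 leather=4 sprocket=3
After 12 (gather 5 leather): coal=11 cobalt=1 leather=9 sprocket=3

Answer: coal=11 cobalt=1 leather=9 sprocket=3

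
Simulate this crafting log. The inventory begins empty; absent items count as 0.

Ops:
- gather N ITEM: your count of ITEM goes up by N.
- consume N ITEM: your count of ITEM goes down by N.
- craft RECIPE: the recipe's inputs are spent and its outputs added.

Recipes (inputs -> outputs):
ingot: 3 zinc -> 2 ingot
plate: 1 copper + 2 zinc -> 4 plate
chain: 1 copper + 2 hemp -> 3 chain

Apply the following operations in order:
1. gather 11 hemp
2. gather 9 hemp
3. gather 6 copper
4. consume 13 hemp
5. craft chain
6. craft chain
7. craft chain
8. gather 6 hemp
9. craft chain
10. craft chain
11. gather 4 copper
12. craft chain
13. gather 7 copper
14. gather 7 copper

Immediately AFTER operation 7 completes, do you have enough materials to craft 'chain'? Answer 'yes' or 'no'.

After 1 (gather 11 hemp): hemp=11
After 2 (gather 9 hemp): hemp=20
After 3 (gather 6 copper): copper=6 hemp=20
After 4 (consume 13 hemp): copper=6 hemp=7
After 5 (craft chain): chain=3 copper=5 hemp=5
After 6 (craft chain): chain=6 copper=4 hemp=3
After 7 (craft chain): chain=9 copper=3 hemp=1

Answer: no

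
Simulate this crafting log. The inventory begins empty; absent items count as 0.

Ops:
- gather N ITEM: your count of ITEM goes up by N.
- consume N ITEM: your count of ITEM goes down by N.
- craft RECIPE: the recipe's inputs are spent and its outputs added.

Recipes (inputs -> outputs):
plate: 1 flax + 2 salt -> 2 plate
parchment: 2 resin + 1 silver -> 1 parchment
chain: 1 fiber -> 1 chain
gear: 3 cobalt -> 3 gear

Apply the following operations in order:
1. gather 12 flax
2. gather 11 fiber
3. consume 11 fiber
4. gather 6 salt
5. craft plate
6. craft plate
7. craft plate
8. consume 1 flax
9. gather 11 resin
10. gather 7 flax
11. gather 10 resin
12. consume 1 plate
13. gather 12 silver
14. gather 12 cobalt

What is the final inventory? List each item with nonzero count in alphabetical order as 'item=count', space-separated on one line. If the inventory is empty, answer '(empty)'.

After 1 (gather 12 flax): flax=12
After 2 (gather 11 fiber): fiber=11 flax=12
After 3 (consume 11 fiber): flax=12
After 4 (gather 6 salt): flax=12 salt=6
After 5 (craft plate): flax=11 plate=2 salt=4
After 6 (craft plate): flax=10 plate=4 salt=2
After 7 (craft plate): flax=9 plate=6
After 8 (consume 1 flax): flax=8 plate=6
After 9 (gather 11 resin): flax=8 plate=6 resin=11
After 10 (gather 7 flax): flax=15 plate=6 resin=11
After 11 (gather 10 resin): flax=15 plate=6 resin=21
After 12 (consume 1 plate): flax=15 plate=5 resin=21
After 13 (gather 12 silver): flax=15 plate=5 resin=21 silver=12
After 14 (gather 12 cobalt): cobalt=12 flax=15 plate=5 resin=21 silver=12

Answer: cobalt=12 flax=15 plate=5 resin=21 silver=12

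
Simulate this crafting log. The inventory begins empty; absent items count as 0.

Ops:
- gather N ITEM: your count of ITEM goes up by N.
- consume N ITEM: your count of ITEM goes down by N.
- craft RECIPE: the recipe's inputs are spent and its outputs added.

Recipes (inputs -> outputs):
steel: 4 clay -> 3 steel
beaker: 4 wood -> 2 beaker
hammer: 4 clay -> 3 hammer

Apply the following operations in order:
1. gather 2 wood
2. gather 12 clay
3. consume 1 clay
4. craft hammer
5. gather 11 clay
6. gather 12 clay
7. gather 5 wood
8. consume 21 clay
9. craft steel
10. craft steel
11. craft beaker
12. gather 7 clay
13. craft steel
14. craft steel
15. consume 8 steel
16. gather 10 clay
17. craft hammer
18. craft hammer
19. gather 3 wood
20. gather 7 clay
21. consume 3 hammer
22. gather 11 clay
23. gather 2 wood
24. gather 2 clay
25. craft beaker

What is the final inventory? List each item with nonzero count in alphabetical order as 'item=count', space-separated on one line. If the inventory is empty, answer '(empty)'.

After 1 (gather 2 wood): wood=2
After 2 (gather 12 clay): clay=12 wood=2
After 3 (consume 1 clay): clay=11 wood=2
After 4 (craft hammer): clay=7 hammer=3 wood=2
After 5 (gather 11 clay): clay=18 hammer=3 wood=2
After 6 (gather 12 clay): clay=30 hammer=3 wood=2
After 7 (gather 5 wood): clay=30 hammer=3 wood=7
After 8 (consume 21 clay): clay=9 hammer=3 wood=7
After 9 (craft steel): clay=5 hammer=3 steel=3 wood=7
After 10 (craft steel): clay=1 hammer=3 steel=6 wood=7
After 11 (craft beaker): beaker=2 clay=1 hammer=3 steel=6 wood=3
After 12 (gather 7 clay): beaker=2 clay=8 hammer=3 steel=6 wood=3
After 13 (craft steel): beaker=2 clay=4 hammer=3 steel=9 wood=3
After 14 (craft steel): beaker=2 hammer=3 steel=12 wood=3
After 15 (consume 8 steel): beaker=2 hammer=3 steel=4 wood=3
After 16 (gather 10 clay): beaker=2 clay=10 hammer=3 steel=4 wood=3
After 17 (craft hammer): beaker=2 clay=6 hammer=6 steel=4 wood=3
After 18 (craft hammer): beaker=2 clay=2 hammer=9 steel=4 wood=3
After 19 (gather 3 wood): beaker=2 clay=2 hammer=9 steel=4 wood=6
After 20 (gather 7 clay): beaker=2 clay=9 hammer=9 steel=4 wood=6
After 21 (consume 3 hammer): beaker=2 clay=9 hammer=6 steel=4 wood=6
After 22 (gather 11 clay): beaker=2 clay=20 hammer=6 steel=4 wood=6
After 23 (gather 2 wood): beaker=2 clay=20 hammer=6 steel=4 wood=8
After 24 (gather 2 clay): beaker=2 clay=22 hammer=6 steel=4 wood=8
After 25 (craft beaker): beaker=4 clay=22 hammer=6 steel=4 wood=4

Answer: beaker=4 clay=22 hammer=6 steel=4 wood=4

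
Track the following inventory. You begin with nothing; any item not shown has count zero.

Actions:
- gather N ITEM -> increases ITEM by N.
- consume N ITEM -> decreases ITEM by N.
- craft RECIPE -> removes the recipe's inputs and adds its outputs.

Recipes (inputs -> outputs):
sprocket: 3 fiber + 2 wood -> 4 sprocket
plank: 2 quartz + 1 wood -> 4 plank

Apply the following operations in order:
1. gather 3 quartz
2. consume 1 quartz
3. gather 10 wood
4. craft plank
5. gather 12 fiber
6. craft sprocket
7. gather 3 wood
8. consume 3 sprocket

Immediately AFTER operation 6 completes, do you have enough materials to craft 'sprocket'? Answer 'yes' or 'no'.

Answer: yes

Derivation:
After 1 (gather 3 quartz): quartz=3
After 2 (consume 1 quartz): quartz=2
After 3 (gather 10 wood): quartz=2 wood=10
After 4 (craft plank): plank=4 wood=9
After 5 (gather 12 fiber): fiber=12 plank=4 wood=9
After 6 (craft sprocket): fiber=9 plank=4 sprocket=4 wood=7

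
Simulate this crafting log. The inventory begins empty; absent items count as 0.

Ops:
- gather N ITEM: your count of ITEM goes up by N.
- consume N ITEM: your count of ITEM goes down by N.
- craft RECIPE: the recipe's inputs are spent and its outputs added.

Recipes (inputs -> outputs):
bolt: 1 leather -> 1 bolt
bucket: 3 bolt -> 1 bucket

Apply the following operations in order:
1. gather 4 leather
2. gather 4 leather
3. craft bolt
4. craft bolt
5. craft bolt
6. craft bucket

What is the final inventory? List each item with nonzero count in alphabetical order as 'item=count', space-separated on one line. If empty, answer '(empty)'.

After 1 (gather 4 leather): leather=4
After 2 (gather 4 leather): leather=8
After 3 (craft bolt): bolt=1 leather=7
After 4 (craft bolt): bolt=2 leather=6
After 5 (craft bolt): bolt=3 leather=5
After 6 (craft bucket): bucket=1 leather=5

Answer: bucket=1 leather=5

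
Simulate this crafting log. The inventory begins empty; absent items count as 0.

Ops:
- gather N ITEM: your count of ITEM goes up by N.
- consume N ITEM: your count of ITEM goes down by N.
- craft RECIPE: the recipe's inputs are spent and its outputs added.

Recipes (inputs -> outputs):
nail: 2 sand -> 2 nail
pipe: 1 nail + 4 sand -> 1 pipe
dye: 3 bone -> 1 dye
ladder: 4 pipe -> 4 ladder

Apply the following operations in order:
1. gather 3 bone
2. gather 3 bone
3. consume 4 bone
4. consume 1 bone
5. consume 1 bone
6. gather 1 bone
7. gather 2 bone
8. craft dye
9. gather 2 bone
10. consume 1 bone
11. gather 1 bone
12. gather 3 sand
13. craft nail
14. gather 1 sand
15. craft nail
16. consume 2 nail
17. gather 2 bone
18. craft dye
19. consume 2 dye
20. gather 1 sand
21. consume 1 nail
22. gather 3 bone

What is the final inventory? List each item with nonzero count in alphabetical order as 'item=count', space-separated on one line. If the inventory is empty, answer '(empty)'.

After 1 (gather 3 bone): bone=3
After 2 (gather 3 bone): bone=6
After 3 (consume 4 bone): bone=2
After 4 (consume 1 bone): bone=1
After 5 (consume 1 bone): (empty)
After 6 (gather 1 bone): bone=1
After 7 (gather 2 bone): bone=3
After 8 (craft dye): dye=1
After 9 (gather 2 bone): bone=2 dye=1
After 10 (consume 1 bone): bone=1 dye=1
After 11 (gather 1 bone): bone=2 dye=1
After 12 (gather 3 sand): bone=2 dye=1 sand=3
After 13 (craft nail): bone=2 dye=1 nail=2 sand=1
After 14 (gather 1 sand): bone=2 dye=1 nail=2 sand=2
After 15 (craft nail): bone=2 dye=1 nail=4
After 16 (consume 2 nail): bone=2 dye=1 nail=2
After 17 (gather 2 bone): bone=4 dye=1 nail=2
After 18 (craft dye): bone=1 dye=2 nail=2
After 19 (consume 2 dye): bone=1 nail=2
After 20 (gather 1 sand): bone=1 nail=2 sand=1
After 21 (consume 1 nail): bone=1 nail=1 sand=1
After 22 (gather 3 bone): bone=4 nail=1 sand=1

Answer: bone=4 nail=1 sand=1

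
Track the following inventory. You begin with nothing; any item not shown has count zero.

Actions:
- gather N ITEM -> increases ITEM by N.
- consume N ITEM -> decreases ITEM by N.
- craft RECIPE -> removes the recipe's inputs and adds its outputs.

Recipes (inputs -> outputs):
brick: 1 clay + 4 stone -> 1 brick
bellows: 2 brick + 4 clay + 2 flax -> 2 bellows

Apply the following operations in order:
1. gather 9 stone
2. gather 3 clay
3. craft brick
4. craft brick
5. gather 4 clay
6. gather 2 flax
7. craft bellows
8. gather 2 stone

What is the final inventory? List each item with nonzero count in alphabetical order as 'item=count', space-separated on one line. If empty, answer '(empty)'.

Answer: bellows=2 clay=1 stone=3

Derivation:
After 1 (gather 9 stone): stone=9
After 2 (gather 3 clay): clay=3 stone=9
After 3 (craft brick): brick=1 clay=2 stone=5
After 4 (craft brick): brick=2 clay=1 stone=1
After 5 (gather 4 clay): brick=2 clay=5 stone=1
After 6 (gather 2 flax): brick=2 clay=5 flax=2 stone=1
After 7 (craft bellows): bellows=2 clay=1 stone=1
After 8 (gather 2 stone): bellows=2 clay=1 stone=3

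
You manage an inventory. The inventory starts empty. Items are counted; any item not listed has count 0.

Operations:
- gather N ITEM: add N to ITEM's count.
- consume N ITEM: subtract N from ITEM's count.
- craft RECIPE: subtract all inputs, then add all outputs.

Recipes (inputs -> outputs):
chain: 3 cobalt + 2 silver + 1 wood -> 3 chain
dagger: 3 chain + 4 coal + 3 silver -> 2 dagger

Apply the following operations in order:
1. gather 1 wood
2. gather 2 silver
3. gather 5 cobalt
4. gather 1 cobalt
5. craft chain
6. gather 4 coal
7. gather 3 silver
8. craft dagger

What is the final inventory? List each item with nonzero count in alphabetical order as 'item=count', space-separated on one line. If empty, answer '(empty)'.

After 1 (gather 1 wood): wood=1
After 2 (gather 2 silver): silver=2 wood=1
After 3 (gather 5 cobalt): cobalt=5 silver=2 wood=1
After 4 (gather 1 cobalt): cobalt=6 silver=2 wood=1
After 5 (craft chain): chain=3 cobalt=3
After 6 (gather 4 coal): chain=3 coal=4 cobalt=3
After 7 (gather 3 silver): chain=3 coal=4 cobalt=3 silver=3
After 8 (craft dagger): cobalt=3 dagger=2

Answer: cobalt=3 dagger=2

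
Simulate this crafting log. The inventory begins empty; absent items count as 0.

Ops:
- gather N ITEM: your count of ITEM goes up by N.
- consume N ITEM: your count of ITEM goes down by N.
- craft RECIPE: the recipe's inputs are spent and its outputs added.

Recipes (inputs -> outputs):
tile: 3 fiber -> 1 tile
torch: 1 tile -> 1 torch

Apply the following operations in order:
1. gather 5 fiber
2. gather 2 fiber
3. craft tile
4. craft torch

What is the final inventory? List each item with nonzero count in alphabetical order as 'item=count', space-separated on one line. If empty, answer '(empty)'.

Answer: fiber=4 torch=1

Derivation:
After 1 (gather 5 fiber): fiber=5
After 2 (gather 2 fiber): fiber=7
After 3 (craft tile): fiber=4 tile=1
After 4 (craft torch): fiber=4 torch=1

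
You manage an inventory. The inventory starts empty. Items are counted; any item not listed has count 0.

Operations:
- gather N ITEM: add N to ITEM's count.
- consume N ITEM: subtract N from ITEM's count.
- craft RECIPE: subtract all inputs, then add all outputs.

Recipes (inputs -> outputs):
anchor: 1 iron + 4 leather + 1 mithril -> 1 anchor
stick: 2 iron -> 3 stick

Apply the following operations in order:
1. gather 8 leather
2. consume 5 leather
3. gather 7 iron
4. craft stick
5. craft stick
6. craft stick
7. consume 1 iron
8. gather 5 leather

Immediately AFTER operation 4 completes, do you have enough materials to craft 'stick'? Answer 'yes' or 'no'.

After 1 (gather 8 leather): leather=8
After 2 (consume 5 leather): leather=3
After 3 (gather 7 iron): iron=7 leather=3
After 4 (craft stick): iron=5 leather=3 stick=3

Answer: yes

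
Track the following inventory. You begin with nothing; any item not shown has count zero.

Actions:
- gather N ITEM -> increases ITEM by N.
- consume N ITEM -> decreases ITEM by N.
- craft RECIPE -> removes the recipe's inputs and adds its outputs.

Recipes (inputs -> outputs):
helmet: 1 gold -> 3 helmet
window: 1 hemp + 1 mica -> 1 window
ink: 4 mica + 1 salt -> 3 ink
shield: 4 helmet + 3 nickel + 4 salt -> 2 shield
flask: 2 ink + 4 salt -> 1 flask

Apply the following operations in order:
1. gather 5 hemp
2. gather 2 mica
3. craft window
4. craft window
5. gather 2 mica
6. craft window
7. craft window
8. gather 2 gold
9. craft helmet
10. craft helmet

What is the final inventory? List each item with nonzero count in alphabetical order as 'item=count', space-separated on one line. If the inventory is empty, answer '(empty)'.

After 1 (gather 5 hemp): hemp=5
After 2 (gather 2 mica): hemp=5 mica=2
After 3 (craft window): hemp=4 mica=1 window=1
After 4 (craft window): hemp=3 window=2
After 5 (gather 2 mica): hemp=3 mica=2 window=2
After 6 (craft window): hemp=2 mica=1 window=3
After 7 (craft window): hemp=1 window=4
After 8 (gather 2 gold): gold=2 hemp=1 window=4
After 9 (craft helmet): gold=1 helmet=3 hemp=1 window=4
After 10 (craft helmet): helmet=6 hemp=1 window=4

Answer: helmet=6 hemp=1 window=4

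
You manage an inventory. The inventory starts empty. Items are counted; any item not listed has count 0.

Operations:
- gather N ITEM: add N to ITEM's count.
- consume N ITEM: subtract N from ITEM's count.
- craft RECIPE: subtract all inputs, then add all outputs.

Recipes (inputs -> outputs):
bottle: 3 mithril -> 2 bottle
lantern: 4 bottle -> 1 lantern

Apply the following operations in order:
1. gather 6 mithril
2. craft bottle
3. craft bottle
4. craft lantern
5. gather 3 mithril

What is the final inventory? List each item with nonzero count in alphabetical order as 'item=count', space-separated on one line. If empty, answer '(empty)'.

After 1 (gather 6 mithril): mithril=6
After 2 (craft bottle): bottle=2 mithril=3
After 3 (craft bottle): bottle=4
After 4 (craft lantern): lantern=1
After 5 (gather 3 mithril): lantern=1 mithril=3

Answer: lantern=1 mithril=3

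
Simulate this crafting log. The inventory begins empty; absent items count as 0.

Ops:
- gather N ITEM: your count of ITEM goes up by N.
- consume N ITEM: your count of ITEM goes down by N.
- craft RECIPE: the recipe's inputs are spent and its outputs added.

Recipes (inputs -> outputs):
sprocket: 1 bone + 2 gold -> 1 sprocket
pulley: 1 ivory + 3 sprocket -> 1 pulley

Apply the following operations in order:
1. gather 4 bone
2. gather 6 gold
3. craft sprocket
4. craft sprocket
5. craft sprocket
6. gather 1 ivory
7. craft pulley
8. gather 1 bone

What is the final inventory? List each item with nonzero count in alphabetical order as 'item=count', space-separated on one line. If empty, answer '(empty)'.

Answer: bone=2 pulley=1

Derivation:
After 1 (gather 4 bone): bone=4
After 2 (gather 6 gold): bone=4 gold=6
After 3 (craft sprocket): bone=3 gold=4 sprocket=1
After 4 (craft sprocket): bone=2 gold=2 sprocket=2
After 5 (craft sprocket): bone=1 sprocket=3
After 6 (gather 1 ivory): bone=1 ivory=1 sprocket=3
After 7 (craft pulley): bone=1 pulley=1
After 8 (gather 1 bone): bone=2 pulley=1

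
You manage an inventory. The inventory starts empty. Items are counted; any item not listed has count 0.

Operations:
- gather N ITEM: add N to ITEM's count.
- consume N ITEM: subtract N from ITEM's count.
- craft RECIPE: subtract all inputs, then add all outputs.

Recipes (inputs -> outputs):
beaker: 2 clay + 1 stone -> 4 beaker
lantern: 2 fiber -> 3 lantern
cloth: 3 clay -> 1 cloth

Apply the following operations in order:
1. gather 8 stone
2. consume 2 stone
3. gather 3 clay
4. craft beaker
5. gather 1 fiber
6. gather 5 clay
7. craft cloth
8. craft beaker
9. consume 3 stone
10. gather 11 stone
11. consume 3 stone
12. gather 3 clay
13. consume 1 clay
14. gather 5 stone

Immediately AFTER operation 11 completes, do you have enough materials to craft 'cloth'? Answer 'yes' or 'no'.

After 1 (gather 8 stone): stone=8
After 2 (consume 2 stone): stone=6
After 3 (gather 3 clay): clay=3 stone=6
After 4 (craft beaker): beaker=4 clay=1 stone=5
After 5 (gather 1 fiber): beaker=4 clay=1 fiber=1 stone=5
After 6 (gather 5 clay): beaker=4 clay=6 fiber=1 stone=5
After 7 (craft cloth): beaker=4 clay=3 cloth=1 fiber=1 stone=5
After 8 (craft beaker): beaker=8 clay=1 cloth=1 fiber=1 stone=4
After 9 (consume 3 stone): beaker=8 clay=1 cloth=1 fiber=1 stone=1
After 10 (gather 11 stone): beaker=8 clay=1 cloth=1 fiber=1 stone=12
After 11 (consume 3 stone): beaker=8 clay=1 cloth=1 fiber=1 stone=9

Answer: no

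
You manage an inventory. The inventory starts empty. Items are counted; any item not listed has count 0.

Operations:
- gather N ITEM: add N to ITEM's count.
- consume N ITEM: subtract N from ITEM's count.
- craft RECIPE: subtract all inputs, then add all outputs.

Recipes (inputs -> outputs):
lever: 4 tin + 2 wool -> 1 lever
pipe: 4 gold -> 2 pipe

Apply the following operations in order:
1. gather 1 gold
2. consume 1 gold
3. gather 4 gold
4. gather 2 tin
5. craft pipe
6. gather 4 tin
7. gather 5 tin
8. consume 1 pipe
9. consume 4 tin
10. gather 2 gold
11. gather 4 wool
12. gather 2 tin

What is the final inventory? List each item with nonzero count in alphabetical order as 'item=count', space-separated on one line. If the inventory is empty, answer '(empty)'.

Answer: gold=2 pipe=1 tin=9 wool=4

Derivation:
After 1 (gather 1 gold): gold=1
After 2 (consume 1 gold): (empty)
After 3 (gather 4 gold): gold=4
After 4 (gather 2 tin): gold=4 tin=2
After 5 (craft pipe): pipe=2 tin=2
After 6 (gather 4 tin): pipe=2 tin=6
After 7 (gather 5 tin): pipe=2 tin=11
After 8 (consume 1 pipe): pipe=1 tin=11
After 9 (consume 4 tin): pipe=1 tin=7
After 10 (gather 2 gold): gold=2 pipe=1 tin=7
After 11 (gather 4 wool): gold=2 pipe=1 tin=7 wool=4
After 12 (gather 2 tin): gold=2 pipe=1 tin=9 wool=4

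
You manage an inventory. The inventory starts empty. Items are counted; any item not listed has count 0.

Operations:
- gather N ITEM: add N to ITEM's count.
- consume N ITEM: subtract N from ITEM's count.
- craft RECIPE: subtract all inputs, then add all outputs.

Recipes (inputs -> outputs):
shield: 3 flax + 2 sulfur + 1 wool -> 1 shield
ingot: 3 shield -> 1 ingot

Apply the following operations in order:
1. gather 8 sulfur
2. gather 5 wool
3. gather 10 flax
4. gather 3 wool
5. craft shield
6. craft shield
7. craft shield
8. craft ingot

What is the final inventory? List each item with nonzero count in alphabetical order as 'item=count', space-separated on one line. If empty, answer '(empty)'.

Answer: flax=1 ingot=1 sulfur=2 wool=5

Derivation:
After 1 (gather 8 sulfur): sulfur=8
After 2 (gather 5 wool): sulfur=8 wool=5
After 3 (gather 10 flax): flax=10 sulfur=8 wool=5
After 4 (gather 3 wool): flax=10 sulfur=8 wool=8
After 5 (craft shield): flax=7 shield=1 sulfur=6 wool=7
After 6 (craft shield): flax=4 shield=2 sulfur=4 wool=6
After 7 (craft shield): flax=1 shield=3 sulfur=2 wool=5
After 8 (craft ingot): flax=1 ingot=1 sulfur=2 wool=5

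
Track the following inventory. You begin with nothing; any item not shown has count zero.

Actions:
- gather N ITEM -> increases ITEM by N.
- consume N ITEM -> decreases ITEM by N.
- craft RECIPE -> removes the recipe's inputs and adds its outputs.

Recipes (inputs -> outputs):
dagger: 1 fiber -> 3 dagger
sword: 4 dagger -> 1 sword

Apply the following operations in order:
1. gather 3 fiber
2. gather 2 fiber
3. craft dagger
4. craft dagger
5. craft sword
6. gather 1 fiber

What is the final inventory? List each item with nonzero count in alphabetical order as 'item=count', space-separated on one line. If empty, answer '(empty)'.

After 1 (gather 3 fiber): fiber=3
After 2 (gather 2 fiber): fiber=5
After 3 (craft dagger): dagger=3 fiber=4
After 4 (craft dagger): dagger=6 fiber=3
After 5 (craft sword): dagger=2 fiber=3 sword=1
After 6 (gather 1 fiber): dagger=2 fiber=4 sword=1

Answer: dagger=2 fiber=4 sword=1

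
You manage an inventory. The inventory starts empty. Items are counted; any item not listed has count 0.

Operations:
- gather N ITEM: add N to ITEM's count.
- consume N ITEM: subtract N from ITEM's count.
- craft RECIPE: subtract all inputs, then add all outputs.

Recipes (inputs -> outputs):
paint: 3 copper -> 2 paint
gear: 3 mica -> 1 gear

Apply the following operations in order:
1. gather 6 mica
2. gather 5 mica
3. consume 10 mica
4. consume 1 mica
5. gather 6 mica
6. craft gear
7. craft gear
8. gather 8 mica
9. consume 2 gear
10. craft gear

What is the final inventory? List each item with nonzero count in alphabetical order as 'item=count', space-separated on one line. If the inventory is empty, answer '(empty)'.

Answer: gear=1 mica=5

Derivation:
After 1 (gather 6 mica): mica=6
After 2 (gather 5 mica): mica=11
After 3 (consume 10 mica): mica=1
After 4 (consume 1 mica): (empty)
After 5 (gather 6 mica): mica=6
After 6 (craft gear): gear=1 mica=3
After 7 (craft gear): gear=2
After 8 (gather 8 mica): gear=2 mica=8
After 9 (consume 2 gear): mica=8
After 10 (craft gear): gear=1 mica=5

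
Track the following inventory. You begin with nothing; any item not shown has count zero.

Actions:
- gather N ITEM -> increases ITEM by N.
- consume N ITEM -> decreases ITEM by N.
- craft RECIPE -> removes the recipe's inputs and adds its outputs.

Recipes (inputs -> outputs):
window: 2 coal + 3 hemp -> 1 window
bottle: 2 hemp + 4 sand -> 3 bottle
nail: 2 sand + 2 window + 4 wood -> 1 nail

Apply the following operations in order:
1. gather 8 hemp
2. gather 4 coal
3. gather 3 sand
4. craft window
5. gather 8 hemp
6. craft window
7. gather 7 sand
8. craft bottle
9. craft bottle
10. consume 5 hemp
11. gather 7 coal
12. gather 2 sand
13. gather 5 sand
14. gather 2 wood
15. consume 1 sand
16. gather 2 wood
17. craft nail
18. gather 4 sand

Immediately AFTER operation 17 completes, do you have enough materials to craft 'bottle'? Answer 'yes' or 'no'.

Answer: no

Derivation:
After 1 (gather 8 hemp): hemp=8
After 2 (gather 4 coal): coal=4 hemp=8
After 3 (gather 3 sand): coal=4 hemp=8 sand=3
After 4 (craft window): coal=2 hemp=5 sand=3 window=1
After 5 (gather 8 hemp): coal=2 hemp=13 sand=3 window=1
After 6 (craft window): hemp=10 sand=3 window=2
After 7 (gather 7 sand): hemp=10 sand=10 window=2
After 8 (craft bottle): bottle=3 hemp=8 sand=6 window=2
After 9 (craft bottle): bottle=6 hemp=6 sand=2 window=2
After 10 (consume 5 hemp): bottle=6 hemp=1 sand=2 window=2
After 11 (gather 7 coal): bottle=6 coal=7 hemp=1 sand=2 window=2
After 12 (gather 2 sand): bottle=6 coal=7 hemp=1 sand=4 window=2
After 13 (gather 5 sand): bottle=6 coal=7 hemp=1 sand=9 window=2
After 14 (gather 2 wood): bottle=6 coal=7 hemp=1 sand=9 window=2 wood=2
After 15 (consume 1 sand): bottle=6 coal=7 hemp=1 sand=8 window=2 wood=2
After 16 (gather 2 wood): bottle=6 coal=7 hemp=1 sand=8 window=2 wood=4
After 17 (craft nail): bottle=6 coal=7 hemp=1 nail=1 sand=6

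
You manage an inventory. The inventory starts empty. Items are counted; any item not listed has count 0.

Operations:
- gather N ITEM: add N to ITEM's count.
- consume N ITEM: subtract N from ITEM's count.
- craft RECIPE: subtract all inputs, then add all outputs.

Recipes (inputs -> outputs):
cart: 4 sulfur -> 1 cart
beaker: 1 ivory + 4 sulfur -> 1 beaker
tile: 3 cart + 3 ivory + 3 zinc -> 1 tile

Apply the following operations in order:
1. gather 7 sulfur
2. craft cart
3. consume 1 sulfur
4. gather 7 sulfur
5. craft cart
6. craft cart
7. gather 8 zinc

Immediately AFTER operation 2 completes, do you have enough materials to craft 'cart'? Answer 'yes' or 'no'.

After 1 (gather 7 sulfur): sulfur=7
After 2 (craft cart): cart=1 sulfur=3

Answer: no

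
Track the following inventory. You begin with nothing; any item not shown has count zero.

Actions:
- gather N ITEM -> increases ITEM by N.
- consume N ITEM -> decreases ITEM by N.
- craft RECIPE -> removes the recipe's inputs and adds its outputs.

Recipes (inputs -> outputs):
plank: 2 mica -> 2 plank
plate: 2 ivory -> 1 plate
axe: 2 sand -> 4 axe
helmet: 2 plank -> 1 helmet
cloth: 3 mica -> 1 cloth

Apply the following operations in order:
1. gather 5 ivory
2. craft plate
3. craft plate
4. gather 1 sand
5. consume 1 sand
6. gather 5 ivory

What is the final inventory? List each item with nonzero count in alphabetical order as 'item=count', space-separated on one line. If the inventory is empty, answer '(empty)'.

After 1 (gather 5 ivory): ivory=5
After 2 (craft plate): ivory=3 plate=1
After 3 (craft plate): ivory=1 plate=2
After 4 (gather 1 sand): ivory=1 plate=2 sand=1
After 5 (consume 1 sand): ivory=1 plate=2
After 6 (gather 5 ivory): ivory=6 plate=2

Answer: ivory=6 plate=2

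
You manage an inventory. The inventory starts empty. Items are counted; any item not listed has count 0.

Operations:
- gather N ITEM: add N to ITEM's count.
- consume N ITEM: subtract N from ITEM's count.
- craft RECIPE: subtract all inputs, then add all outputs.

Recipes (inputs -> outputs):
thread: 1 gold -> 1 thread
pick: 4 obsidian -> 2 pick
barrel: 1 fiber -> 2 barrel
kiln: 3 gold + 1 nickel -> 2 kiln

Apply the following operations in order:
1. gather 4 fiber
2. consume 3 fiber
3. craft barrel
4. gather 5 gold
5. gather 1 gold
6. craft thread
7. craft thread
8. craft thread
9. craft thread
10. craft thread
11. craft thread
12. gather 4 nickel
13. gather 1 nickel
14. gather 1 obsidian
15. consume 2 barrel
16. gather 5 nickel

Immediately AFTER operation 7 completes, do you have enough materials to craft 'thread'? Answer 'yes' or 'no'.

After 1 (gather 4 fiber): fiber=4
After 2 (consume 3 fiber): fiber=1
After 3 (craft barrel): barrel=2
After 4 (gather 5 gold): barrel=2 gold=5
After 5 (gather 1 gold): barrel=2 gold=6
After 6 (craft thread): barrel=2 gold=5 thread=1
After 7 (craft thread): barrel=2 gold=4 thread=2

Answer: yes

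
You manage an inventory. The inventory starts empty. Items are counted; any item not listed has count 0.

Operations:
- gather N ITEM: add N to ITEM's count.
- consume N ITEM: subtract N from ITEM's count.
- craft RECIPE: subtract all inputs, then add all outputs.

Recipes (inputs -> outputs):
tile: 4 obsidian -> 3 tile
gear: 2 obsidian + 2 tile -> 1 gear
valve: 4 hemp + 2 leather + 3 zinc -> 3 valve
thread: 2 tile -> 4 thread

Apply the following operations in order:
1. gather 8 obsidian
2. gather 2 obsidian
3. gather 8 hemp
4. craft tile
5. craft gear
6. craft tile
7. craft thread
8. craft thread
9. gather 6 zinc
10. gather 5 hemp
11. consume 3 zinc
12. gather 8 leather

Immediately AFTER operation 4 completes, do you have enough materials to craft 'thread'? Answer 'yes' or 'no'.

After 1 (gather 8 obsidian): obsidian=8
After 2 (gather 2 obsidian): obsidian=10
After 3 (gather 8 hemp): hemp=8 obsidian=10
After 4 (craft tile): hemp=8 obsidian=6 tile=3

Answer: yes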